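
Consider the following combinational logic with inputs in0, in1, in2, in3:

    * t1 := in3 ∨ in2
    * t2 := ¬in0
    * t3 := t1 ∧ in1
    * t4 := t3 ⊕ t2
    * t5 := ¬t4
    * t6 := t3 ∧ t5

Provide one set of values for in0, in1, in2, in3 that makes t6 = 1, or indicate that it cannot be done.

Check with in0=0, in1=1, in2=0, in3=1:
t1 = in3 ∨ in2 = 1 ∨ 0 = 1
t2 = ¬in0 = ¬0 = 1
t3 = t1 ∧ in1 = 1 ∧ 1 = 1
t4 = t3 ⊕ t2 = 1 ⊕ 1 = 0
t5 = ¬t4 = ¬0 = 1
t6 = t3 ∧ t5 = 1 ∧ 1 = 1
So t6 = 1 as required.

in0=0, in1=1, in2=0, in3=1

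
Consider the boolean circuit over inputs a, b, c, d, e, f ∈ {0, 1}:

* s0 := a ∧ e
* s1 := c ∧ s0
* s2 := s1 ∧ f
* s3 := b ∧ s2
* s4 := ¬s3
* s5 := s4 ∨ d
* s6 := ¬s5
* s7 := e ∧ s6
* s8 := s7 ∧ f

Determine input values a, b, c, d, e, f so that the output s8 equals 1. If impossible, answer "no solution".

s8 = s7 ∧ f must be 1, so both s7 = 1 and f = 1.
s7 = e ∧ s6 must be 1, so both e = 1 and s6 = 1.
Check with a=1 b=1 c=1 d=0 e=1 f=1:
s0 = a ∧ e = 1 ∧ 1 = 1
s1 = c ∧ s0 = 1 ∧ 1 = 1
s2 = s1 ∧ f = 1 ∧ 1 = 1
s3 = b ∧ s2 = 1 ∧ 1 = 1
s4 = ¬s3 = ¬1 = 0
s5 = s4 ∨ d = 0 ∨ 0 = 0
s6 = ¬s5 = ¬0 = 1
s7 = e ∧ s6 = 1 ∧ 1 = 1
s8 = s7 ∧ f = 1 ∧ 1 = 1
So s8 = 1 as required.

a=1 b=1 c=1 d=0 e=1 f=1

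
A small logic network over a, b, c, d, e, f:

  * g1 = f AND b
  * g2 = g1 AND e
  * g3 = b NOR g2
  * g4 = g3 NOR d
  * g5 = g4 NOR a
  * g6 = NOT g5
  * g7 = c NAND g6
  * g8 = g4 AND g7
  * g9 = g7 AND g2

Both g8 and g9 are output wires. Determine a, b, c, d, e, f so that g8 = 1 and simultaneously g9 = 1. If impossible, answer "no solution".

Check with a=1, b=1, c=0, d=0, e=1, f=1:
g1 = f AND b = 1 AND 1 = 1
g2 = g1 AND e = 1 AND 1 = 1
g3 = b NOR g2 = 1 NOR 1 = 0
g4 = g3 NOR d = 0 NOR 0 = 1
g5 = g4 NOR a = 1 NOR 1 = 0
g6 = NOT g5 = NOT 0 = 1
g7 = c NAND g6 = 0 NAND 1 = 1
g8 = g4 AND g7 = 1 AND 1 = 1
g9 = g7 AND g2 = 1 AND 1 = 1
So g8 = 1 and g9 = 1.

a=1, b=1, c=0, d=0, e=1, f=1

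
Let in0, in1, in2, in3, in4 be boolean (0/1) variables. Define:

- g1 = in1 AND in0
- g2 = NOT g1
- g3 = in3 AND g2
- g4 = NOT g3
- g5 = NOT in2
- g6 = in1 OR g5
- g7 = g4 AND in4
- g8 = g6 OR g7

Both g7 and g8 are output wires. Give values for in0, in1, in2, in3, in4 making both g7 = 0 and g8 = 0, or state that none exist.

in0=0, in1=0, in2=1, in3=0, in4=0

Check with in0=0, in1=0, in2=1, in3=0, in4=0:
g1 = in1 AND in0 = 0 AND 0 = 0
g2 = NOT g1 = NOT 0 = 1
g3 = in3 AND g2 = 0 AND 1 = 0
g4 = NOT g3 = NOT 0 = 1
g5 = NOT in2 = NOT 1 = 0
g6 = in1 OR g5 = 0 OR 0 = 0
g7 = g4 AND in4 = 1 AND 0 = 0
g8 = g6 OR g7 = 0 OR 0 = 0
So g7 = 0 and g8 = 0.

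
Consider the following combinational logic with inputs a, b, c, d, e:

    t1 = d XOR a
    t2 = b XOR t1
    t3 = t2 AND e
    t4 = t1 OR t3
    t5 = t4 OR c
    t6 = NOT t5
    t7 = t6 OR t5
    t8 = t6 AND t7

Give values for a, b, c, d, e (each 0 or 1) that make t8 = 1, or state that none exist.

t8 = t6 AND t7 must be 1, so both t6 = 1 and t7 = 1.
t6 = NOT t5 must be 1, so t5 = 0.
t7 = t6 OR t5 must be 1, so at least one of t6, t5 is 1.
Check with a=0, b=1, c=0, d=0, e=0:
t1 = d XOR a = 0 XOR 0 = 0
t2 = b XOR t1 = 1 XOR 0 = 1
t3 = t2 AND e = 1 AND 0 = 0
t4 = t1 OR t3 = 0 OR 0 = 0
t5 = t4 OR c = 0 OR 0 = 0
t6 = NOT t5 = NOT 0 = 1
t7 = t6 OR t5 = 1 OR 0 = 1
t8 = t6 AND t7 = 1 AND 1 = 1
So t8 = 1 as required.

a=0, b=1, c=0, d=0, e=0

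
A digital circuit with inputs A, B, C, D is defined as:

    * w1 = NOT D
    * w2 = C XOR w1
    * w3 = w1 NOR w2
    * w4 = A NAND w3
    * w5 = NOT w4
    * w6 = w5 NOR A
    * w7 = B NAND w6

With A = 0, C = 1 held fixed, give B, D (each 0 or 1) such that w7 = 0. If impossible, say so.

Check with A = 0, C = 1 and B=1, D=0:
w1 = NOT D = NOT 0 = 1
w2 = C XOR w1 = 1 XOR 1 = 0
w3 = w1 NOR w2 = 1 NOR 0 = 0
w4 = A NAND w3 = 0 NAND 0 = 1
w5 = NOT w4 = NOT 1 = 0
w6 = w5 NOR A = 0 NOR 0 = 1
w7 = B NAND w6 = 1 NAND 1 = 0
So w7 = 0.

B=1, D=0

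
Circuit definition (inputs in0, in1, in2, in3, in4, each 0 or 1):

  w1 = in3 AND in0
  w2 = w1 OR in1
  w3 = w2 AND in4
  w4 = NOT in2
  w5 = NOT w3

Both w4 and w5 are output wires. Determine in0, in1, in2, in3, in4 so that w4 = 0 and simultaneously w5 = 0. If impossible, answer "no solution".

Check with in0=0 in1=1 in2=1 in3=1 in4=1:
w1 = in3 AND in0 = 1 AND 0 = 0
w2 = w1 OR in1 = 0 OR 1 = 1
w3 = w2 AND in4 = 1 AND 1 = 1
w4 = NOT in2 = NOT 1 = 0
w5 = NOT w3 = NOT 1 = 0
So w4 = 0 and w5 = 0.

in0=0 in1=1 in2=1 in3=1 in4=1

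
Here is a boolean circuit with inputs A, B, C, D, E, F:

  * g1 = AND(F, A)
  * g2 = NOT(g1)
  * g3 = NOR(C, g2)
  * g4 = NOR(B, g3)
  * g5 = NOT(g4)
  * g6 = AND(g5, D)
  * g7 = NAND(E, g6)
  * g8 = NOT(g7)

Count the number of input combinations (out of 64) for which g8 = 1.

9

g8 = NOT(g7) must be 1, so g7 = 0.
Enumerating the 64 input combinations, 9 give g8 = 1 and 55 give g8 = 0.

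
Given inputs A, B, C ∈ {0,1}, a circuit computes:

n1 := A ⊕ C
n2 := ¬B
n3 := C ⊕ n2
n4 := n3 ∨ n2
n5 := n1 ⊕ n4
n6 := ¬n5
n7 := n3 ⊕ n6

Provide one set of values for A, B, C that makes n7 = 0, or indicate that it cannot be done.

n7 = n3 ⊕ n6 must be 0, so n3 and n6 are equal.
Check with A=1, B=0, C=1:
n1 = A ⊕ C = 1 ⊕ 1 = 0
n2 = ¬B = ¬0 = 1
n3 = C ⊕ n2 = 1 ⊕ 1 = 0
n4 = n3 ∨ n2 = 0 ∨ 1 = 1
n5 = n1 ⊕ n4 = 0 ⊕ 1 = 1
n6 = ¬n5 = ¬1 = 0
n7 = n3 ⊕ n6 = 0 ⊕ 0 = 0
So n7 = 0 as required.

A=1, B=0, C=1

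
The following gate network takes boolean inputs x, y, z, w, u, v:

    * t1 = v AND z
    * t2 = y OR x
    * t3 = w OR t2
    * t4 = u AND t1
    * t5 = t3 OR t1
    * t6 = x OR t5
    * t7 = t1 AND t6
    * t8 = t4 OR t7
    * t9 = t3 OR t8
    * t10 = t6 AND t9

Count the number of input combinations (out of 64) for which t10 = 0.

t10 = t6 AND t9 must be 0, so at least one of t6, t9 is 0.
Satisfying assignments:
  x=0, y=0, z=0, w=0, u=0, v=0
  x=0, y=0, z=0, w=0, u=0, v=1
  x=0, y=0, z=0, w=0, u=1, v=0
  x=0, y=0, z=0, w=0, u=1, v=1
  x=0, y=0, z=1, w=0, u=0, v=0
  x=0, y=0, z=1, w=0, u=1, v=0

6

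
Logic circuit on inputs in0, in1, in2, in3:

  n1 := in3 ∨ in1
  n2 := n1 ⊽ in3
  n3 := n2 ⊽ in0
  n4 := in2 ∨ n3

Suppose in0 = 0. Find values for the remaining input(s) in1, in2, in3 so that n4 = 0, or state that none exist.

n4 = in2 ∨ n3 must be 0, so both in2 = 0 and n3 = 0.
Check with in0 = 0 and in1=0, in2=0, in3=0:
n1 = in3 ∨ in1 = 0 ∨ 0 = 0
n2 = n1 ⊽ in3 = 0 ⊽ 0 = 1
n3 = n2 ⊽ in0 = 1 ⊽ 0 = 0
n4 = in2 ∨ n3 = 0 ∨ 0 = 0
So n4 = 0.

in1=0, in2=0, in3=0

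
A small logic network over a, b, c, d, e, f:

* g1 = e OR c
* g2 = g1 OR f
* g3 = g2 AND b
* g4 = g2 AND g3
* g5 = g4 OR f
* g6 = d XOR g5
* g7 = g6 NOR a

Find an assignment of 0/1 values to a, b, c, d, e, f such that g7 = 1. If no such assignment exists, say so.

g7 = g6 NOR a must be 1, so both g6 = 0 and a = 0.
g6 = d XOR g5 must be 0, so d and g5 are equal.
Check with a=0, b=1, c=0, d=1, e=1, f=0:
g1 = e OR c = 1 OR 0 = 1
g2 = g1 OR f = 1 OR 0 = 1
g3 = g2 AND b = 1 AND 1 = 1
g4 = g2 AND g3 = 1 AND 1 = 1
g5 = g4 OR f = 1 OR 0 = 1
g6 = d XOR g5 = 1 XOR 1 = 0
g7 = g6 NOR a = 0 NOR 0 = 1
So g7 = 1 as required.

a=0, b=1, c=0, d=1, e=1, f=0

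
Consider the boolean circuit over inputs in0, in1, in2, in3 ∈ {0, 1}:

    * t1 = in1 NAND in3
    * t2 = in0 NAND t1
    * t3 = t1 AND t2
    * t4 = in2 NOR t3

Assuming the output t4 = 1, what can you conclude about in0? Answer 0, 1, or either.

either

Both values of in0 occur among assignments with t4 = 1:
  in0=0: in0=0, in1=1, in2=0, in3=1
  in0=1: in0=1, in1=0, in2=0, in3=0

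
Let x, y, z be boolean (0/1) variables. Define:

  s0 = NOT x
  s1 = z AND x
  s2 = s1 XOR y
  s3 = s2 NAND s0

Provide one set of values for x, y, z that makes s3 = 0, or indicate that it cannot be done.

Check with x=0, y=1, z=0:
s0 = NOT x = NOT 0 = 1
s1 = z AND x = 0 AND 0 = 0
s2 = s1 XOR y = 0 XOR 1 = 1
s3 = s2 NAND s0 = 1 NAND 1 = 0
So s3 = 0 as required.

x=0, y=1, z=0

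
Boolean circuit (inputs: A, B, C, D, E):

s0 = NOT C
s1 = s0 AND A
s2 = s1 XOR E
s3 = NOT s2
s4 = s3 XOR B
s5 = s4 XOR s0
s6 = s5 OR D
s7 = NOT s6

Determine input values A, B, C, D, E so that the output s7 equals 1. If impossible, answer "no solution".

Check with A=0 B=1 C=1 D=0 E=0:
s0 = NOT C = NOT 1 = 0
s1 = s0 AND A = 0 AND 0 = 0
s2 = s1 XOR E = 0 XOR 0 = 0
s3 = NOT s2 = NOT 0 = 1
s4 = s3 XOR B = 1 XOR 1 = 0
s5 = s4 XOR s0 = 0 XOR 0 = 0
s6 = s5 OR D = 0 OR 0 = 0
s7 = NOT s6 = NOT 0 = 1
So s7 = 1 as required.

A=0 B=1 C=1 D=0 E=0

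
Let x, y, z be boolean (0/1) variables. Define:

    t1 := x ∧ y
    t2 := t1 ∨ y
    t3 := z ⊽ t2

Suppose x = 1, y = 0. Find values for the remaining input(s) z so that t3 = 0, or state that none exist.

z=1

t3 = z ⊽ t2 must be 0, so at least one of z, t2 is 1.
Check with x = 1, y = 0 and z=1:
t1 = x ∧ y = 1 ∧ 0 = 0
t2 = t1 ∨ y = 0 ∨ 0 = 0
t3 = z ⊽ t2 = 1 ⊽ 0 = 0
So t3 = 0.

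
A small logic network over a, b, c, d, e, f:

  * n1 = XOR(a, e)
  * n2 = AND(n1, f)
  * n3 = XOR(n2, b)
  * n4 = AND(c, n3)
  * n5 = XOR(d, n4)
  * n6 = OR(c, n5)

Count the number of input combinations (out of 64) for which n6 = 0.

n6 = OR(c, n5) must be 0, so both c = 0 and n5 = 0.
n5 = XOR(d, n4) must be 0, so d and n4 are equal.
Enumerating the 64 input combinations, 16 give n6 = 0 and 48 give n6 = 1.

16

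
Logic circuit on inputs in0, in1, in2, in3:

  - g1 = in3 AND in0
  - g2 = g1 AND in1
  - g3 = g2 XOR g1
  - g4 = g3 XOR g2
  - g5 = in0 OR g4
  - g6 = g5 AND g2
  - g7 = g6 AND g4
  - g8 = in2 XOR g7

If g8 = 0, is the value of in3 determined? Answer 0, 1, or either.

Both values of in3 occur among assignments with g8 = 0:
  in3=0: in0=0, in1=0, in2=0, in3=0
  in3=1: in0=0, in1=0, in2=0, in3=1

either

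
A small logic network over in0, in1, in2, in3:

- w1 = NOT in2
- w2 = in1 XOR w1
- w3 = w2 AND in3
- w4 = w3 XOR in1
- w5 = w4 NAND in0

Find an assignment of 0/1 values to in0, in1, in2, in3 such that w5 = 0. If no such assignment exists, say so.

w5 = w4 NAND in0 must be 0, so both w4 = 1 and in0 = 1.
Check with in0=1 in1=1 in2=0 in3=0:
w1 = NOT in2 = NOT 0 = 1
w2 = in1 XOR w1 = 1 XOR 1 = 0
w3 = w2 AND in3 = 0 AND 0 = 0
w4 = w3 XOR in1 = 0 XOR 1 = 1
w5 = w4 NAND in0 = 1 NAND 1 = 0
So w5 = 0 as required.

in0=1 in1=1 in2=0 in3=0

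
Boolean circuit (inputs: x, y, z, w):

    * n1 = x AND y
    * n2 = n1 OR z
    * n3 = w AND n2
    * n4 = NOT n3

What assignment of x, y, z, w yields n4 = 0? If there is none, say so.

x=0 y=0 z=1 w=1

n4 = NOT n3 must be 0, so n3 = 1.
Check with x=0 y=0 z=1 w=1:
n1 = x AND y = 0 AND 0 = 0
n2 = n1 OR z = 0 OR 1 = 1
n3 = w AND n2 = 1 AND 1 = 1
n4 = NOT n3 = NOT 1 = 0
So n4 = 0 as required.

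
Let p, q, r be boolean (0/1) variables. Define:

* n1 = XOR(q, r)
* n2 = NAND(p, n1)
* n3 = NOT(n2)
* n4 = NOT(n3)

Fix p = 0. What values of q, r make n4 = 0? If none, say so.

no solution exists

With p = 0 fixed, none of the 4 settings of q, r give n4 = 0.
For example, with q=1, r=0:
n1 = XOR(q, r) = XOR(1, 0) = 1
n2 = NAND(p, n1) = NAND(0, 1) = 1
n3 = NOT(n2) = NOT 1 = 0
n4 = NOT(n3) = NOT 0 = 1
giving n4 = 1 ≠ 0.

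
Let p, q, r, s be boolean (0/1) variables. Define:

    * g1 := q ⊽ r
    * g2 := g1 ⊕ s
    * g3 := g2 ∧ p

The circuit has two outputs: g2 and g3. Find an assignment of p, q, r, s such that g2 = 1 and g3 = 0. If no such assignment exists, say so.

Check with p=0, q=0, r=0, s=0:
g1 = q ⊽ r = 0 ⊽ 0 = 1
g2 = g1 ⊕ s = 1 ⊕ 0 = 1
g3 = g2 ∧ p = 1 ∧ 0 = 0
So g2 = 1 and g3 = 0.

p=0, q=0, r=0, s=0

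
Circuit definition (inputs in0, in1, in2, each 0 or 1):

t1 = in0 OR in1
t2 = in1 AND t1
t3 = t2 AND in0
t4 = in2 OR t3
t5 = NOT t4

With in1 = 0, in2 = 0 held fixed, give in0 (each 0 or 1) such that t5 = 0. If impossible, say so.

no solution exists

With in1 = 0, in2 = 0 fixed, none of the 2 settings of in0 give t5 = 0.
For example, with in0=0:
t1 = in0 OR in1 = 0 OR 0 = 0
t2 = in1 AND t1 = 0 AND 0 = 0
t3 = t2 AND in0 = 0 AND 0 = 0
t4 = in2 OR t3 = 0 OR 0 = 0
t5 = NOT t4 = NOT 0 = 1
giving t5 = 1 ≠ 0.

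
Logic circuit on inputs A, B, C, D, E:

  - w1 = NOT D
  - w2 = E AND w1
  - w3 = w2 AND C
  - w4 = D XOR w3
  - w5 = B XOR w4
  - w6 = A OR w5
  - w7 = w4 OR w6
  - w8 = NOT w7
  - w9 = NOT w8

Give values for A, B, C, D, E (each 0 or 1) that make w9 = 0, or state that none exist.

A=0, B=0, C=1, D=0, E=0

w9 = NOT w8 must be 0, so w8 = 1.
w8 = NOT w7 must be 1, so w7 = 0.
Check with A=0, B=0, C=1, D=0, E=0:
w1 = NOT D = NOT 0 = 1
w2 = E AND w1 = 0 AND 1 = 0
w3 = w2 AND C = 0 AND 1 = 0
w4 = D XOR w3 = 0 XOR 0 = 0
w5 = B XOR w4 = 0 XOR 0 = 0
w6 = A OR w5 = 0 OR 0 = 0
w7 = w4 OR w6 = 0 OR 0 = 0
w8 = NOT w7 = NOT 0 = 1
w9 = NOT w8 = NOT 1 = 0
So w9 = 0 as required.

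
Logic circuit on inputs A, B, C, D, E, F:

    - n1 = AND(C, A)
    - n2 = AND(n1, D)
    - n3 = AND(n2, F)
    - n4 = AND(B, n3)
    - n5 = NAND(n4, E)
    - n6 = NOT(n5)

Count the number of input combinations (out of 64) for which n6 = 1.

n6 = NOT(n5) must be 1, so n5 = 0.
Satisfying assignments:
  A=1, B=1, C=1, D=1, E=1, F=1

1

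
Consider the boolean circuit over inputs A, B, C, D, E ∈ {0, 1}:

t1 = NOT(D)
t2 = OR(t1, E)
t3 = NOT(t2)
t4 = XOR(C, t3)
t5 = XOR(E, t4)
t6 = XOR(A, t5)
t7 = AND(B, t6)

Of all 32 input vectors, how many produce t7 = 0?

t7 = AND(B, t6) must be 0, so at least one of B, t6 is 0.
Enumerating the 32 input combinations, 24 give t7 = 0 and 8 give t7 = 1.

24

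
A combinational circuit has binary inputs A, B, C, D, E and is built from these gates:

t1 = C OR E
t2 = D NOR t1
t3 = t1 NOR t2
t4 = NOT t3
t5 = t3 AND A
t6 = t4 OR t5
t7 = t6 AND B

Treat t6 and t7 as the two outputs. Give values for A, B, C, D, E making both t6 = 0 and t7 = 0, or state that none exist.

Check with A=0, B=0, C=0, D=1, E=0:
t1 = C OR E = 0 OR 0 = 0
t2 = D NOR t1 = 1 NOR 0 = 0
t3 = t1 NOR t2 = 0 NOR 0 = 1
t4 = NOT t3 = NOT 1 = 0
t5 = t3 AND A = 1 AND 0 = 0
t6 = t4 OR t5 = 0 OR 0 = 0
t7 = t6 AND B = 0 AND 0 = 0
So t6 = 0 and t7 = 0.

A=0, B=0, C=0, D=1, E=0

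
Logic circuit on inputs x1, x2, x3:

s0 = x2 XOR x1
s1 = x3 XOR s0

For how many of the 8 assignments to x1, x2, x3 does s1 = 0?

4

s1 = x3 XOR s0 must be 0, so x3 and s0 are equal.
Satisfying assignments:
  x1=0, x2=0, x3=0
  x1=0, x2=1, x3=1
  x1=1, x2=0, x3=1
  x1=1, x2=1, x3=0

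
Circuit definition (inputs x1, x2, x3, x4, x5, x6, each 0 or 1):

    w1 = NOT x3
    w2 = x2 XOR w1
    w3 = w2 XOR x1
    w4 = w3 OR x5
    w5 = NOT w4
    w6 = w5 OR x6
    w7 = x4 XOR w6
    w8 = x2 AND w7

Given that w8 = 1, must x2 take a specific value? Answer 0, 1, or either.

w8 = x2 AND w7 must be 1, so both x2 = 1 and w7 = 1.
w7 = x4 XOR w6 must be 1, so x4 and w6 differ.
Every assignment with w8 = 1 has x2 = 1; there are 16 such assignment(s).

1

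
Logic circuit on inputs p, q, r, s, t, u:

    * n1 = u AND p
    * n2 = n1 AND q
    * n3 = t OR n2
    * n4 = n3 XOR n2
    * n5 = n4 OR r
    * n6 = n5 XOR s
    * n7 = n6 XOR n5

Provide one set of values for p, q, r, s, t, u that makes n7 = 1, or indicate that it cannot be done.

n7 = n6 XOR n5 must be 1, so n6 and n5 differ.
Check with p=1, q=0, r=0, s=1, t=1, u=1:
n1 = u AND p = 1 AND 1 = 1
n2 = n1 AND q = 1 AND 0 = 0
n3 = t OR n2 = 1 OR 0 = 1
n4 = n3 XOR n2 = 1 XOR 0 = 1
n5 = n4 OR r = 1 OR 0 = 1
n6 = n5 XOR s = 1 XOR 1 = 0
n7 = n6 XOR n5 = 0 XOR 1 = 1
So n7 = 1 as required.

p=1, q=0, r=0, s=1, t=1, u=1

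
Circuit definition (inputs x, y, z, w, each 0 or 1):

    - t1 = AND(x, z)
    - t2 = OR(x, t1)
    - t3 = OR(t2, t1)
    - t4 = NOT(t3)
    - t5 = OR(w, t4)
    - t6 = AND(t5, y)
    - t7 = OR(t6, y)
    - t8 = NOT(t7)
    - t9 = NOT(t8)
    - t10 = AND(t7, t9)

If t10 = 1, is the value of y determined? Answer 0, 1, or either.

t10 = AND(t7, t9) must be 1, so both t7 = 1 and t9 = 1.
t7 = OR(t6, y) must be 1, so at least one of t6, y is 1.
t9 = NOT(t8) must be 1, so t8 = 0.
Every assignment with t10 = 1 has y = 1; there are 8 such assignment(s).

1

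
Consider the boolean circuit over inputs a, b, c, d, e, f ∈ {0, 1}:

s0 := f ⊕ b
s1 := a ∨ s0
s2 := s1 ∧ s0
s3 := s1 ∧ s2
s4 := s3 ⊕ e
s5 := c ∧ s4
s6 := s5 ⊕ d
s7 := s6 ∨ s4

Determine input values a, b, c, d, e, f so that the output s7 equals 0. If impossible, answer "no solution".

Check with a=1, b=0, c=1, d=0, e=1, f=1:
s0 = f ⊕ b = 1 ⊕ 0 = 1
s1 = a ∨ s0 = 1 ∨ 1 = 1
s2 = s1 ∧ s0 = 1 ∧ 1 = 1
s3 = s1 ∧ s2 = 1 ∧ 1 = 1
s4 = s3 ⊕ e = 1 ⊕ 1 = 0
s5 = c ∧ s4 = 1 ∧ 0 = 0
s6 = s5 ⊕ d = 0 ⊕ 0 = 0
s7 = s6 ∨ s4 = 0 ∨ 0 = 0
So s7 = 0 as required.

a=1, b=0, c=1, d=0, e=1, f=1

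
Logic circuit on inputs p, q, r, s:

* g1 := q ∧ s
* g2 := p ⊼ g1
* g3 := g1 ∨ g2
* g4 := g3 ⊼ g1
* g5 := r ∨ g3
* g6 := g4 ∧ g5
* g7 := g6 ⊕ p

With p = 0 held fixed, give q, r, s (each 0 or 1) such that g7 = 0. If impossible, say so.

q=1 r=0 s=1

g7 = g6 ⊕ p must be 0, so g6 and p are equal.
Check with p = 0 and q=1, r=0, s=1:
g1 = q ∧ s = 1 ∧ 1 = 1
g2 = p ⊼ g1 = 0 ⊼ 1 = 1
g3 = g1 ∨ g2 = 1 ∨ 1 = 1
g4 = g3 ⊼ g1 = 1 ⊼ 1 = 0
g5 = r ∨ g3 = 0 ∨ 1 = 1
g6 = g4 ∧ g5 = 0 ∧ 1 = 0
g7 = g6 ⊕ p = 0 ⊕ 0 = 0
So g7 = 0.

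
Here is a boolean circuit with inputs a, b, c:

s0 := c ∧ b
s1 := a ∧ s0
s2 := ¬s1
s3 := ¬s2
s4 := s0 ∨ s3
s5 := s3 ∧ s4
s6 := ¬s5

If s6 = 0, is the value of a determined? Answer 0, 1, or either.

s6 = ¬s5 must be 0, so s5 = 1.
s5 = s3 ∧ s4 must be 1, so both s3 = 1 and s4 = 1.
s3 = ¬s2 must be 1, so s2 = 0.
Every assignment with s6 = 0 has a = 1; there are 1 such assignment(s).
  a=1, b=1, c=1

1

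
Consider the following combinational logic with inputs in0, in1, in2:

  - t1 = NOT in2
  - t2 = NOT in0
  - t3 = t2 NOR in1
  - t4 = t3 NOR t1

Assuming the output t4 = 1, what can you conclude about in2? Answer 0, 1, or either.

1

t4 = t3 NOR t1 must be 1, so both t3 = 0 and t1 = 0.
t3 = t2 NOR in1 must be 0, so at least one of t2, in1 is 1.
Every assignment with t4 = 1 has in2 = 1; there are 3 such assignment(s).
  in0=0, in1=0, in2=1
  in0=0, in1=1, in2=1
  in0=1, in1=1, in2=1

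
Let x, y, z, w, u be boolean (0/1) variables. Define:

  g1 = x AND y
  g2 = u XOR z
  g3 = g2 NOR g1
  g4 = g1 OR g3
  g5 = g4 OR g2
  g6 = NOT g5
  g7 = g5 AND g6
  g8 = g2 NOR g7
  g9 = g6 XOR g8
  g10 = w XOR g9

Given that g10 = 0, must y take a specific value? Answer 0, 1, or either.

either

Both values of y occur among assignments with g10 = 0:
  y=0: x=0, y=0, z=0, w=0, u=1
  y=1: x=0, y=1, z=0, w=0, u=1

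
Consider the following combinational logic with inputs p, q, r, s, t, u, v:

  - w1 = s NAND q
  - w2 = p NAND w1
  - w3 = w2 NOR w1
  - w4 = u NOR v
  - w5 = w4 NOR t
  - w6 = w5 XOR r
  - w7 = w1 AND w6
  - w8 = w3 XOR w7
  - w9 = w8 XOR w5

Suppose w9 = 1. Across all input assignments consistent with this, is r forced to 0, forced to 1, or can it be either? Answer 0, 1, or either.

either

Both values of r occur among assignments with w9 = 1:
  r=0: p=0, q=1, r=0, s=1, t=0, u=0, v=1
  r=1: p=0, q=0, r=1, s=0, t=0, u=0, v=0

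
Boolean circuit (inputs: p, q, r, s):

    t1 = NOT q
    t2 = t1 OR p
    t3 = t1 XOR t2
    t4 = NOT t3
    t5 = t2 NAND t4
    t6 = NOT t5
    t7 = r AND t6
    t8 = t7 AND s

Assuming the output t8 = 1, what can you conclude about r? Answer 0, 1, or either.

1

t8 = t7 AND s must be 1, so both t7 = 1 and s = 1.
t7 = r AND t6 must be 1, so both r = 1 and t6 = 1.
t6 = NOT t5 must be 1, so t5 = 0.
Every assignment with t8 = 1 has r = 1; there are 2 such assignment(s).
  p=0, q=0, r=1, s=1
  p=1, q=0, r=1, s=1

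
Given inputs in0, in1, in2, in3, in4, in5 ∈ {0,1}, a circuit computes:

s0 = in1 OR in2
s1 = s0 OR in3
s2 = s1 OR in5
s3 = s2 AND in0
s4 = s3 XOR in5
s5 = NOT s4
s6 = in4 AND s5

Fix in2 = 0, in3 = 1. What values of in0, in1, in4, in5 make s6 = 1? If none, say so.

in0=0, in1=0, in4=1, in5=0

s6 = in4 AND s5 must be 1, so both in4 = 1 and s5 = 1.
s5 = NOT s4 must be 1, so s4 = 0.
Check with in2 = 0, in3 = 1 and in0=0, in1=0, in4=1, in5=0:
s0 = in1 OR in2 = 0 OR 0 = 0
s1 = s0 OR in3 = 0 OR 1 = 1
s2 = s1 OR in5 = 1 OR 0 = 1
s3 = s2 AND in0 = 1 AND 0 = 0
s4 = s3 XOR in5 = 0 XOR 0 = 0
s5 = NOT s4 = NOT 0 = 1
s6 = in4 AND s5 = 1 AND 1 = 1
So s6 = 1.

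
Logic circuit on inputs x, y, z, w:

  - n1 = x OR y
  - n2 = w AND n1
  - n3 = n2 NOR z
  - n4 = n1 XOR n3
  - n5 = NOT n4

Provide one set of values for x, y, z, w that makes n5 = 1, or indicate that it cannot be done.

Check with x=0 y=0 z=1 w=1:
n1 = x OR y = 0 OR 0 = 0
n2 = w AND n1 = 1 AND 0 = 0
n3 = n2 NOR z = 0 NOR 1 = 0
n4 = n1 XOR n3 = 0 XOR 0 = 0
n5 = NOT n4 = NOT 0 = 1
So n5 = 1 as required.

x=0 y=0 z=1 w=1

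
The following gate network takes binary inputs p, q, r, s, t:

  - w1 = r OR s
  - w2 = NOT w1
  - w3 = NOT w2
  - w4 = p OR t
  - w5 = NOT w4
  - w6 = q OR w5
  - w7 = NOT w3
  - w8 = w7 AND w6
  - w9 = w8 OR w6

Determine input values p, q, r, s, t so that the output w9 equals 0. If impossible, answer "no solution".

p=1 q=0 r=0 s=0 t=1

Check with p=1 q=0 r=0 s=0 t=1:
w1 = r OR s = 0 OR 0 = 0
w2 = NOT w1 = NOT 0 = 1
w3 = NOT w2 = NOT 1 = 0
w4 = p OR t = 1 OR 1 = 1
w5 = NOT w4 = NOT 1 = 0
w6 = q OR w5 = 0 OR 0 = 0
w7 = NOT w3 = NOT 0 = 1
w8 = w7 AND w6 = 1 AND 0 = 0
w9 = w8 OR w6 = 0 OR 0 = 0
So w9 = 0 as required.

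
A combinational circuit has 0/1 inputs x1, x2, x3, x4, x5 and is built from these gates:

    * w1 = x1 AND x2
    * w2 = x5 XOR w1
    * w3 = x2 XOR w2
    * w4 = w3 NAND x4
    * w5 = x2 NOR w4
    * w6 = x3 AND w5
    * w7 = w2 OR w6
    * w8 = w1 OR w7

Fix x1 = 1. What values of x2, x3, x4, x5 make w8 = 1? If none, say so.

x2=1, x3=0, x4=1, x5=0

w8 = w1 OR w7 must be 1, so at least one of w1, w7 is 1.
Check with x1 = 1 and x2=1, x3=0, x4=1, x5=0:
w1 = x1 AND x2 = 1 AND 1 = 1
w2 = x5 XOR w1 = 0 XOR 1 = 1
w3 = x2 XOR w2 = 1 XOR 1 = 0
w4 = w3 NAND x4 = 0 NAND 1 = 1
w5 = x2 NOR w4 = 1 NOR 1 = 0
w6 = x3 AND w5 = 0 AND 0 = 0
w7 = w2 OR w6 = 1 OR 0 = 1
w8 = w1 OR w7 = 1 OR 1 = 1
So w8 = 1.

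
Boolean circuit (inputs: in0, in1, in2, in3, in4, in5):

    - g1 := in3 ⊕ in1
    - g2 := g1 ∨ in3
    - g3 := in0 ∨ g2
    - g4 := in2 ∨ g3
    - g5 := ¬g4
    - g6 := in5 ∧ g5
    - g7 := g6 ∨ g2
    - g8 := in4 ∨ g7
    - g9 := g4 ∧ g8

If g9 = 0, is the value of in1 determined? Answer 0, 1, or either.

0

g9 = g4 ∧ g8 must be 0, so at least one of g4, g8 is 0.
Every assignment with g9 = 0 has in1 = 0; there are 10 such assignment(s).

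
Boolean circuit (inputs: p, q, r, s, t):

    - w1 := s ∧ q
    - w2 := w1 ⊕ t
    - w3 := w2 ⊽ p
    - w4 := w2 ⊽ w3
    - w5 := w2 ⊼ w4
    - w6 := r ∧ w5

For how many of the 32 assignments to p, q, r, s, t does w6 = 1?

w6 = r ∧ w5 must be 1, so both r = 1 and w5 = 1.
Enumerating the 32 input combinations, 16 give w6 = 1 and 16 give w6 = 0.

16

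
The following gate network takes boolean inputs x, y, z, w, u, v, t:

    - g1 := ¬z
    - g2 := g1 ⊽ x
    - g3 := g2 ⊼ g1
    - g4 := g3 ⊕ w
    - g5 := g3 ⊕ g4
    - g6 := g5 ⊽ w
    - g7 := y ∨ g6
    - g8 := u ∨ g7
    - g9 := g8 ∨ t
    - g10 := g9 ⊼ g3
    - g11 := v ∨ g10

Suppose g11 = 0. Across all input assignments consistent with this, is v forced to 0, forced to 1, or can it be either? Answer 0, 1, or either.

0

g11 = v ∨ g10 must be 0, so both v = 0 and g10 = 0.
g10 = g9 ⊼ g3 must be 0, so both g9 = 1 and g3 = 1.
g9 = g8 ∨ t must be 1, so at least one of g8, t is 1.
Every assignment with g11 = 0 has v = 0; there are 60 such assignment(s).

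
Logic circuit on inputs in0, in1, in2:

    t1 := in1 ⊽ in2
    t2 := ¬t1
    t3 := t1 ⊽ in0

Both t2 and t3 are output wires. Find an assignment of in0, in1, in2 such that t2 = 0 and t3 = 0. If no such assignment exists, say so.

in0=0 in1=0 in2=0

Check with in0=0 in1=0 in2=0:
t1 = in1 ⊽ in2 = 0 ⊽ 0 = 1
t2 = ¬t1 = ¬1 = 0
t3 = t1 ⊽ in0 = 1 ⊽ 0 = 0
So t2 = 0 and t3 = 0.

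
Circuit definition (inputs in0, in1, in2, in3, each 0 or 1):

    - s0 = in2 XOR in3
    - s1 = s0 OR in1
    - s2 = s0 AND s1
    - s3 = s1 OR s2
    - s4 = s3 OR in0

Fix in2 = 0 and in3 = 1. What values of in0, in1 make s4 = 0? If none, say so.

With in2 = 0 and in3 = 1 fixed, none of the 4 settings of in0, in1 give s4 = 0.
For example, with in0=0, in1=0:
s0 = in2 XOR in3 = 0 XOR 1 = 1
s1 = s0 OR in1 = 1 OR 0 = 1
s2 = s0 AND s1 = 1 AND 1 = 1
s3 = s1 OR s2 = 1 OR 1 = 1
s4 = s3 OR in0 = 1 OR 0 = 1
giving s4 = 1 ≠ 0.

no solution exists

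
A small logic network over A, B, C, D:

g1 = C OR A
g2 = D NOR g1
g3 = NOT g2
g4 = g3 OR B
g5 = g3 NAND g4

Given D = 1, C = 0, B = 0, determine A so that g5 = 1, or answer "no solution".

With D = 1, C = 0, B = 0 fixed, none of the 2 settings of A give g5 = 1.
For example, with A=1:
g1 = C OR A = 0 OR 1 = 1
g2 = D NOR g1 = 1 NOR 1 = 0
g3 = NOT g2 = NOT 0 = 1
g4 = g3 OR B = 1 OR 0 = 1
g5 = g3 NAND g4 = 1 NAND 1 = 0
giving g5 = 0 ≠ 1.

no solution exists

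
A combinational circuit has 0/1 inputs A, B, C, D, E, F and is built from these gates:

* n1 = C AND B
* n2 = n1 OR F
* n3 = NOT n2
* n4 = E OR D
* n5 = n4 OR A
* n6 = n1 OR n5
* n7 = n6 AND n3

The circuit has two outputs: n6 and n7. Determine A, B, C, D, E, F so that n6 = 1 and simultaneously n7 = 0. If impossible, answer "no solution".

A=1, B=0, C=0, D=0, E=0, F=1

Check with A=1, B=0, C=0, D=0, E=0, F=1:
n1 = C AND B = 0 AND 0 = 0
n2 = n1 OR F = 0 OR 1 = 1
n3 = NOT n2 = NOT 1 = 0
n4 = E OR D = 0 OR 0 = 0
n5 = n4 OR A = 0 OR 1 = 1
n6 = n1 OR n5 = 0 OR 1 = 1
n7 = n6 AND n3 = 1 AND 0 = 0
So n6 = 1 and n7 = 0.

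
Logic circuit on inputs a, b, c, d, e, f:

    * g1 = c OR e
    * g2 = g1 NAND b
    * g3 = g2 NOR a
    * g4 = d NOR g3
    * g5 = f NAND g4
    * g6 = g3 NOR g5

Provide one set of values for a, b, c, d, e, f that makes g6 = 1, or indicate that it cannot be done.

a=1 b=0 c=0 d=0 e=1 f=1

g6 = g3 NOR g5 must be 1, so both g3 = 0 and g5 = 0.
g3 = g2 NOR a must be 0, so at least one of g2, a is 1.
Check with a=1 b=0 c=0 d=0 e=1 f=1:
g1 = c OR e = 0 OR 1 = 1
g2 = g1 NAND b = 1 NAND 0 = 1
g3 = g2 NOR a = 1 NOR 1 = 0
g4 = d NOR g3 = 0 NOR 0 = 1
g5 = f NAND g4 = 1 NAND 1 = 0
g6 = g3 NOR g5 = 0 NOR 0 = 1
So g6 = 1 as required.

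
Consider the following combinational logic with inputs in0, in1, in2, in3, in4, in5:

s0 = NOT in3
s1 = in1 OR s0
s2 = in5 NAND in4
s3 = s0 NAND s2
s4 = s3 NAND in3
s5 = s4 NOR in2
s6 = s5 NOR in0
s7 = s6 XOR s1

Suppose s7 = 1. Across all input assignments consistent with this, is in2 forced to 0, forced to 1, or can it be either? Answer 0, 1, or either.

either

Both values of in2 occur among assignments with s7 = 1:
  in2=0: in0=0, in1=1, in2=0, in3=1, in4=0, in5=0
  in2=1: in0=0, in1=0, in2=1, in3=1, in4=0, in5=0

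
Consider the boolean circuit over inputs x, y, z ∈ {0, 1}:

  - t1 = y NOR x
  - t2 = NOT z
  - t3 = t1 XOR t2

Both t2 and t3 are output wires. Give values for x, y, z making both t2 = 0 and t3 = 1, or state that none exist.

Check with x=0, y=0, z=1:
t1 = y NOR x = 0 NOR 0 = 1
t2 = NOT z = NOT 1 = 0
t3 = t1 XOR t2 = 1 XOR 0 = 1
So t2 = 0 and t3 = 1.

x=0, y=0, z=1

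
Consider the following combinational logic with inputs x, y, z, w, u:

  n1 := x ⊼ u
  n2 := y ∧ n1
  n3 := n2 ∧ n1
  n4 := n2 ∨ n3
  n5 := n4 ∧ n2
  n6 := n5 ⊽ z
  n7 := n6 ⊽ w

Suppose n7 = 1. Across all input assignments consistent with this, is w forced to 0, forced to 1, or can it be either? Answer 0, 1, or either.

0

n7 = n6 ⊽ w must be 1, so both n6 = 0 and w = 0.
n6 = n5 ⊽ z must be 0, so at least one of n5, z is 1.
Every assignment with n7 = 1 has w = 0; there are 11 such assignment(s).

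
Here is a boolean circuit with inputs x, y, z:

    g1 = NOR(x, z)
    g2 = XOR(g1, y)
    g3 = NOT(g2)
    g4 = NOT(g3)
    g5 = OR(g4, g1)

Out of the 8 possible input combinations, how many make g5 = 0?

g5 = OR(g4, g1) must be 0, so both g4 = 0 and g1 = 0.
g4 = NOT(g3) must be 0, so g3 = 1.
g1 = NOR(x, z) must be 0, so at least one of x, z is 1.
Satisfying assignments:
  x=0, y=0, z=1
  x=1, y=0, z=0
  x=1, y=0, z=1

3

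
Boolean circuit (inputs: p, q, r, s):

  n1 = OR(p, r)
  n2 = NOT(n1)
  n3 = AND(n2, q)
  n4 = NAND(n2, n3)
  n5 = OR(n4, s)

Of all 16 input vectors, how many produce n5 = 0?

n5 = OR(n4, s) must be 0, so both n4 = 0 and s = 0.
Satisfying assignments:
  p=0, q=1, r=0, s=0

1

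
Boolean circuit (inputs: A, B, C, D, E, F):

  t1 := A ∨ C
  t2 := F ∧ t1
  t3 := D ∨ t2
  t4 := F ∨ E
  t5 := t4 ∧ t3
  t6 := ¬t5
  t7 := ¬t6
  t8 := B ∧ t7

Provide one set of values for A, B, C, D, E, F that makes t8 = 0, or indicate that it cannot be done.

Check with A=1 B=0 C=1 D=0 E=0 F=0:
t1 = A ∨ C = 1 ∨ 1 = 1
t2 = F ∧ t1 = 0 ∧ 1 = 0
t3 = D ∨ t2 = 0 ∨ 0 = 0
t4 = F ∨ E = 0 ∨ 0 = 0
t5 = t4 ∧ t3 = 0 ∧ 0 = 0
t6 = ¬t5 = ¬0 = 1
t7 = ¬t6 = ¬1 = 0
t8 = B ∧ t7 = 0 ∧ 0 = 0
So t8 = 0 as required.

A=1 B=0 C=1 D=0 E=0 F=0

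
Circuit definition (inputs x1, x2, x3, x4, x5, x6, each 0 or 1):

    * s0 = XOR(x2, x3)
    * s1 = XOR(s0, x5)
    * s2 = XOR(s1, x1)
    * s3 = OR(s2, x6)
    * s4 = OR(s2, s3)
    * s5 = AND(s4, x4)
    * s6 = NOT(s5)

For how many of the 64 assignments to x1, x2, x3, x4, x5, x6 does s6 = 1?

s6 = NOT(s5) must be 1, so s5 = 0.
s5 = AND(s4, x4) must be 0, so at least one of s4, x4 is 0.
Enumerating the 64 input combinations, 40 give s6 = 1 and 24 give s6 = 0.

40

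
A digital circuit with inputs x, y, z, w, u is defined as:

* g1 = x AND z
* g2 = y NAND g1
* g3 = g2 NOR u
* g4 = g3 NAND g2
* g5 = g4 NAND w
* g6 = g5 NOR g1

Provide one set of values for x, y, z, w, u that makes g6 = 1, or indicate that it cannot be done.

x=1 y=0 z=0 w=1 u=0

g6 = g5 NOR g1 must be 1, so both g5 = 0 and g1 = 0.
g5 = g4 NAND w must be 0, so both g4 = 1 and w = 1.
Check with x=1 y=0 z=0 w=1 u=0:
g1 = x AND z = 1 AND 0 = 0
g2 = y NAND g1 = 0 NAND 0 = 1
g3 = g2 NOR u = 1 NOR 0 = 0
g4 = g3 NAND g2 = 0 NAND 1 = 1
g5 = g4 NAND w = 1 NAND 1 = 0
g6 = g5 NOR g1 = 0 NOR 0 = 1
So g6 = 1 as required.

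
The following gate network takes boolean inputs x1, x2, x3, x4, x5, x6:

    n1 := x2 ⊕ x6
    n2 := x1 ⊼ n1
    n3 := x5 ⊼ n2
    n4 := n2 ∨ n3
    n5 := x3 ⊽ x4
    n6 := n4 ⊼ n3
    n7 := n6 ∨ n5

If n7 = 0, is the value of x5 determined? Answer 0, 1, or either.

Both values of x5 occur among assignments with n7 = 0:
  x5=0: x1=0, x2=0, x3=0, x4=1, x5=0, x6=0
  x5=1: x1=1, x2=0, x3=0, x4=1, x5=1, x6=1

either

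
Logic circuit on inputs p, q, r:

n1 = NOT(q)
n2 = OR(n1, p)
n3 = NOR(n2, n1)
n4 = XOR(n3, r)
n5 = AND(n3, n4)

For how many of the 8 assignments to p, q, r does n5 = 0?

n5 = AND(n3, n4) must be 0, so at least one of n3, n4 is 0.
Enumerating the 8 input combinations, 7 give n5 = 0 and 1 give n5 = 1.

7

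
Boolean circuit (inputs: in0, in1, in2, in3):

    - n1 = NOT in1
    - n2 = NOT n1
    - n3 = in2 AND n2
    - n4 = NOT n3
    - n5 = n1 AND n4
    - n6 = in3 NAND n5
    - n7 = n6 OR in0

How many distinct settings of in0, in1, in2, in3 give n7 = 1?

14

n7 = n6 OR in0 must be 1, so at least one of n6, in0 is 1.
Enumerating the 16 input combinations, 14 give n7 = 1 and 2 give n7 = 0.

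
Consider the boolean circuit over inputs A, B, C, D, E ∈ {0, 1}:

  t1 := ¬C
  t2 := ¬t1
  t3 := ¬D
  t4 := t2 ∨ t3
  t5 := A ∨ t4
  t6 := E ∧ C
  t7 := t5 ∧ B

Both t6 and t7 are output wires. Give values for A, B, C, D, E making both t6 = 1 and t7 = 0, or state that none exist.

Check with A=1, B=0, C=1, D=0, E=1:
t1 = ¬C = ¬1 = 0
t2 = ¬t1 = ¬0 = 1
t3 = ¬D = ¬0 = 1
t4 = t2 ∨ t3 = 1 ∨ 1 = 1
t5 = A ∨ t4 = 1 ∨ 1 = 1
t6 = E ∧ C = 1 ∧ 1 = 1
t7 = t5 ∧ B = 1 ∧ 0 = 0
So t6 = 1 and t7 = 0.

A=1, B=0, C=1, D=0, E=1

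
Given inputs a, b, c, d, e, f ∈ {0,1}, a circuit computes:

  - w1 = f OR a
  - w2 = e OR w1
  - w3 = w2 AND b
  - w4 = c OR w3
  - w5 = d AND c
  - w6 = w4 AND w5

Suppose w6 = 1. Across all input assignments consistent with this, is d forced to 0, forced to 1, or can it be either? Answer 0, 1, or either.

1

w6 = w4 AND w5 must be 1, so both w4 = 1 and w5 = 1.
w4 = c OR w3 must be 1, so at least one of c, w3 is 1.
w5 = d AND c must be 1, so both d = 1 and c = 1.
Every assignment with w6 = 1 has d = 1; there are 16 such assignment(s).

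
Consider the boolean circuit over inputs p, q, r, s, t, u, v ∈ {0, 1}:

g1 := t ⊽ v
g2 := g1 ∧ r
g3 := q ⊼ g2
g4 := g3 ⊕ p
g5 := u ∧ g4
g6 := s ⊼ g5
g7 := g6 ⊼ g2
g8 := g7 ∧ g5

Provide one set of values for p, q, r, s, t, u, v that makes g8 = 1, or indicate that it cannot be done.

p=0, q=1, r=0, s=0, t=0, u=1, v=0

Check with p=0, q=1, r=0, s=0, t=0, u=1, v=0:
g1 = t ⊽ v = 0 ⊽ 0 = 1
g2 = g1 ∧ r = 1 ∧ 0 = 0
g3 = q ⊼ g2 = 1 ⊼ 0 = 1
g4 = g3 ⊕ p = 1 ⊕ 0 = 1
g5 = u ∧ g4 = 1 ∧ 1 = 1
g6 = s ⊼ g5 = 0 ⊼ 1 = 1
g7 = g6 ⊼ g2 = 1 ⊼ 0 = 1
g8 = g7 ∧ g5 = 1 ∧ 1 = 1
So g8 = 1 as required.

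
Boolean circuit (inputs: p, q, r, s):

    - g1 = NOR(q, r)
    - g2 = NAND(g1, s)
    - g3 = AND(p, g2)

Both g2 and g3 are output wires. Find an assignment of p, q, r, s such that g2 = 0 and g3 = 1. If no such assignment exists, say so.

no solution exists

Across all 16 input combinations, none give both g2 = 0 and g3 = 1.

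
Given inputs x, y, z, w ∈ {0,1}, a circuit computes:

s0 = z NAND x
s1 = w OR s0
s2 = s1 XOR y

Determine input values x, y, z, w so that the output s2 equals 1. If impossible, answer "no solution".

Check with x=0 y=0 z=1 w=0:
s0 = z NAND x = 1 NAND 0 = 1
s1 = w OR s0 = 0 OR 1 = 1
s2 = s1 XOR y = 1 XOR 0 = 1
So s2 = 1 as required.

x=0 y=0 z=1 w=0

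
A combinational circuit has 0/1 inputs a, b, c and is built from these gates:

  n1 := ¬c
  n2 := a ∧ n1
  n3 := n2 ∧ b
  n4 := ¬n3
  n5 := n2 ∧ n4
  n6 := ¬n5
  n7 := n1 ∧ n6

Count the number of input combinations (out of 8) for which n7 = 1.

n7 = n1 ∧ n6 must be 1, so both n1 = 1 and n6 = 1.
n1 = ¬c must be 1, so c = 0.
Enumerating the 8 input combinations, 3 give n7 = 1 and 5 give n7 = 0.

3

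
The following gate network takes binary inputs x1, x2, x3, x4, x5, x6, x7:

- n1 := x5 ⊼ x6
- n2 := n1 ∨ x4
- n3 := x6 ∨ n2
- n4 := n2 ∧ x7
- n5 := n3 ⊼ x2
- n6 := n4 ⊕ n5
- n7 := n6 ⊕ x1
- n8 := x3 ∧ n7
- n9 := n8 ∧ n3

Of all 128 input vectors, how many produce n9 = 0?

n9 = n8 ∧ n3 must be 0, so at least one of n8, n3 is 0.
Enumerating the 128 input combinations, 96 give n9 = 0 and 32 give n9 = 1.

96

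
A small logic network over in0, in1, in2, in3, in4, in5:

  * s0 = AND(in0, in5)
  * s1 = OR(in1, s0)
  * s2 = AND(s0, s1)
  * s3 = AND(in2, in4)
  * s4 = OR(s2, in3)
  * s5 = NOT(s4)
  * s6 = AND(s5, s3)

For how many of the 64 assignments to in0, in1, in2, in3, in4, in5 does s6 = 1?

s6 = AND(s5, s3) must be 1, so both s5 = 1 and s3 = 1.
s5 = NOT(s4) must be 1, so s4 = 0.
Enumerating the 64 input combinations, 6 give s6 = 1 and 58 give s6 = 0.

6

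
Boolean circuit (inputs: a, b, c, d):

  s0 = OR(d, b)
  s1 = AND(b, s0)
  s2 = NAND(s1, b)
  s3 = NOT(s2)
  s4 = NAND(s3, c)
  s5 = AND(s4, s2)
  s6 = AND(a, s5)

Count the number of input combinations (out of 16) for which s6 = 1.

s6 = AND(a, s5) must be 1, so both a = 1 and s5 = 1.
s5 = AND(s4, s2) must be 1, so both s4 = 1 and s2 = 1.
s4 = NAND(s3, c) must be 1, so at least one of s3, c is 0.
Satisfying assignments:
  a=1, b=0, c=0, d=0
  a=1, b=0, c=0, d=1
  a=1, b=0, c=1, d=0
  a=1, b=0, c=1, d=1

4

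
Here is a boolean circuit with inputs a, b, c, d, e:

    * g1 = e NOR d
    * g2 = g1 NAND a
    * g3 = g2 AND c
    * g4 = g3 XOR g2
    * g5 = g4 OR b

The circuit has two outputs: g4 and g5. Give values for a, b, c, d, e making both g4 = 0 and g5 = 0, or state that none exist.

a=0, b=0, c=1, d=0, e=1

Check with a=0, b=0, c=1, d=0, e=1:
g1 = e NOR d = 1 NOR 0 = 0
g2 = g1 NAND a = 0 NAND 0 = 1
g3 = g2 AND c = 1 AND 1 = 1
g4 = g3 XOR g2 = 1 XOR 1 = 0
g5 = g4 OR b = 0 OR 0 = 0
So g4 = 0 and g5 = 0.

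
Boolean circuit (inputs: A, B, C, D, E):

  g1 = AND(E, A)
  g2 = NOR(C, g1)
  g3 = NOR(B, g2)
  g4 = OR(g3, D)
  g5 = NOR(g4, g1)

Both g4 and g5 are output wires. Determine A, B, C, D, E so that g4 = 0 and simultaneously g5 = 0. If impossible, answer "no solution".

A=1, B=1, C=1, D=0, E=1

Check with A=1, B=1, C=1, D=0, E=1:
g1 = AND(E, A) = AND(1, 1) = 1
g2 = NOR(C, g1) = NOR(1, 1) = 0
g3 = NOR(B, g2) = NOR(1, 0) = 0
g4 = OR(g3, D) = OR(0, 0) = 0
g5 = NOR(g4, g1) = NOR(0, 1) = 0
So g4 = 0 and g5 = 0.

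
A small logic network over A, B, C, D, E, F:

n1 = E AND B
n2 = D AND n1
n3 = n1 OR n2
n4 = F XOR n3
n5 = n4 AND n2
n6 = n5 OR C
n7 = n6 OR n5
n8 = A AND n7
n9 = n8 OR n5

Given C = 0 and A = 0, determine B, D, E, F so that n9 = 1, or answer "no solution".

n9 = n8 OR n5 must be 1, so at least one of n8, n5 is 1.
Check with C = 0 and A = 0 and B=1, D=1, E=1, F=0:
n1 = E AND B = 1 AND 1 = 1
n2 = D AND n1 = 1 AND 1 = 1
n3 = n1 OR n2 = 1 OR 1 = 1
n4 = F XOR n3 = 0 XOR 1 = 1
n5 = n4 AND n2 = 1 AND 1 = 1
n6 = n5 OR C = 1 OR 0 = 1
n7 = n6 OR n5 = 1 OR 1 = 1
n8 = A AND n7 = 0 AND 1 = 0
n9 = n8 OR n5 = 0 OR 1 = 1
So n9 = 1.

B=1, D=1, E=1, F=0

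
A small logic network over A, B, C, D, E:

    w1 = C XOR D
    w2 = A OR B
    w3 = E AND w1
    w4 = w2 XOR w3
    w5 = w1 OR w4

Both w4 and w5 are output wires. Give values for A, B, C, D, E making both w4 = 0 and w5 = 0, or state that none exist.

A=0 B=0 C=1 D=1 E=0

Check with A=0 B=0 C=1 D=1 E=0:
w1 = C XOR D = 1 XOR 1 = 0
w2 = A OR B = 0 OR 0 = 0
w3 = E AND w1 = 0 AND 0 = 0
w4 = w2 XOR w3 = 0 XOR 0 = 0
w5 = w1 OR w4 = 0 OR 0 = 0
So w4 = 0 and w5 = 0.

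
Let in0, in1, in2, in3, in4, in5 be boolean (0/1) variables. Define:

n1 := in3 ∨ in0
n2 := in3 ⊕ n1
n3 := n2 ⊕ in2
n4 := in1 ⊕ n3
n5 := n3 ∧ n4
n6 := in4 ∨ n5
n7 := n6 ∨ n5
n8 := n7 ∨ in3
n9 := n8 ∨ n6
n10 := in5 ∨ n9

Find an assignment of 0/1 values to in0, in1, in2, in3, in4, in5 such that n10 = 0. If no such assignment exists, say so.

in0=0 in1=0 in2=0 in3=0 in4=0 in5=0

n10 = in5 ∨ n9 must be 0, so both in5 = 0 and n9 = 0.
Check with in0=0 in1=0 in2=0 in3=0 in4=0 in5=0:
n1 = in3 ∨ in0 = 0 ∨ 0 = 0
n2 = in3 ⊕ n1 = 0 ⊕ 0 = 0
n3 = n2 ⊕ in2 = 0 ⊕ 0 = 0
n4 = in1 ⊕ n3 = 0 ⊕ 0 = 0
n5 = n3 ∧ n4 = 0 ∧ 0 = 0
n6 = in4 ∨ n5 = 0 ∨ 0 = 0
n7 = n6 ∨ n5 = 0 ∨ 0 = 0
n8 = n7 ∨ in3 = 0 ∨ 0 = 0
n9 = n8 ∨ n6 = 0 ∨ 0 = 0
n10 = in5 ∨ n9 = 0 ∨ 0 = 0
So n10 = 0 as required.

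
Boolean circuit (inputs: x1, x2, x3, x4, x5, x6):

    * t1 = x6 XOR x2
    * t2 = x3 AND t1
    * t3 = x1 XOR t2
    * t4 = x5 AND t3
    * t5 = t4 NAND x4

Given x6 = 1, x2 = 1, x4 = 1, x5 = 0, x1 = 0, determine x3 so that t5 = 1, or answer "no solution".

x3=1

t5 = t4 NAND x4 must be 1, so at least one of t4, x4 is 0.
Check with x6 = 1, x2 = 1, x4 = 1, x5 = 0, x1 = 0 and x3=1:
t1 = x6 XOR x2 = 1 XOR 1 = 0
t2 = x3 AND t1 = 1 AND 0 = 0
t3 = x1 XOR t2 = 0 XOR 0 = 0
t4 = x5 AND t3 = 0 AND 0 = 0
t5 = t4 NAND x4 = 0 NAND 1 = 1
So t5 = 1.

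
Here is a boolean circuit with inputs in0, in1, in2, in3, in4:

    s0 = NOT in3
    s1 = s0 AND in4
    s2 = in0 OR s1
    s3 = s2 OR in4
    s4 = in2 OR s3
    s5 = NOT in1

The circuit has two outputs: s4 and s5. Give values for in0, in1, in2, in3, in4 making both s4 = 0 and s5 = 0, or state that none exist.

Check with in0=0 in1=1 in2=0 in3=1 in4=0:
s0 = NOT in3 = NOT 1 = 0
s1 = s0 AND in4 = 0 AND 0 = 0
s2 = in0 OR s1 = 0 OR 0 = 0
s3 = s2 OR in4 = 0 OR 0 = 0
s4 = in2 OR s3 = 0 OR 0 = 0
s5 = NOT in1 = NOT 1 = 0
So s4 = 0 and s5 = 0.

in0=0 in1=1 in2=0 in3=1 in4=0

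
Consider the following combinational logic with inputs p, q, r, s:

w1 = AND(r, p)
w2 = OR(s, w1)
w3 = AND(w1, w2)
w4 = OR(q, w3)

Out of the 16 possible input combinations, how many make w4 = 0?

6

w4 = OR(q, w3) must be 0, so both q = 0 and w3 = 0.
w3 = AND(w1, w2) must be 0, so at least one of w1, w2 is 0.
Enumerating the 16 input combinations, 6 give w4 = 0 and 10 give w4 = 1.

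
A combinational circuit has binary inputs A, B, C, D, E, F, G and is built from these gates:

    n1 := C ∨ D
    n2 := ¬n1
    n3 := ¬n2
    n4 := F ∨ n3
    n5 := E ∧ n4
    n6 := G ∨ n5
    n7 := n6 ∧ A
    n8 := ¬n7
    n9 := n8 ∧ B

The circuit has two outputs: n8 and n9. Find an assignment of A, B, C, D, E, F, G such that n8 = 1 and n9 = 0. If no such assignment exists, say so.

A=1, B=0, C=1, D=0, E=0, F=1, G=0

Check with A=1, B=0, C=1, D=0, E=0, F=1, G=0:
n1 = C ∨ D = 1 ∨ 0 = 1
n2 = ¬n1 = ¬1 = 0
n3 = ¬n2 = ¬0 = 1
n4 = F ∨ n3 = 1 ∨ 1 = 1
n5 = E ∧ n4 = 0 ∧ 1 = 0
n6 = G ∨ n5 = 0 ∨ 0 = 0
n7 = n6 ∧ A = 0 ∧ 1 = 0
n8 = ¬n7 = ¬0 = 1
n9 = n8 ∧ B = 1 ∧ 0 = 0
So n8 = 1 and n9 = 0.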